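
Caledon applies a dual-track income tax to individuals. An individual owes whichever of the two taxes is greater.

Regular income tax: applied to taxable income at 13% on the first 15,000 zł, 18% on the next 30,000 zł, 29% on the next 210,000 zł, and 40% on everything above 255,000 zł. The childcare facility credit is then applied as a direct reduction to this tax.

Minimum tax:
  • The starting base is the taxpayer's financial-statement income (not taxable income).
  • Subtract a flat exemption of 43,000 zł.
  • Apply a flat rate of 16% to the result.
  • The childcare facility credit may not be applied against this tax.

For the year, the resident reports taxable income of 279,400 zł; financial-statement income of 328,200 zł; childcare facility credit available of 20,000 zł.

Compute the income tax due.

58,010 zł

Regular income tax:
  15,000 zł × 13% = 1,950 zł
  30,000 zł × 18% = 5,400 zł
  210,000 zł × 29% = 60,900 zł
  24,400 zł × 40% = 9,760 zł
  → 78,010 zł
  Less childcare facility credit 20,000 zł → 58,010 zł

Minimum tax:
  Base (financial-statement income): 328,200 zł
  Less exemption 43,000 zł → base 285,200 zł
  285,200 zł × 16% = 45,632 zł

58,010 zł > 45,632 zł, so the regular income tax governs.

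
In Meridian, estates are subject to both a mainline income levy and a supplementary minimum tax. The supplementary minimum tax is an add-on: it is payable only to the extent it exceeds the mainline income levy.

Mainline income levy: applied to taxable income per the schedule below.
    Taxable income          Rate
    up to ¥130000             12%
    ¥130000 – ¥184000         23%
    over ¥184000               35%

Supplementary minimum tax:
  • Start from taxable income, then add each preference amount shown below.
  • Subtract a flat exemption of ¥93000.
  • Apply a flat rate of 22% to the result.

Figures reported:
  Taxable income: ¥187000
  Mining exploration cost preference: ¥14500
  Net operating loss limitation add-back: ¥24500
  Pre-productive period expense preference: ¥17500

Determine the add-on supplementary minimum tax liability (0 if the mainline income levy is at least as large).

¥4040

Mainline income levy:
  ¥130000 × 12% = ¥15600
  ¥54000 × 23% = ¥12420
  ¥3000 × 35% = ¥1050
  → ¥29070

Supplementary minimum tax:
  Adjusted income: ¥187000 + ¥14500 + ¥24500 + ¥17500 = ¥243500
  Less exemption ¥93000 → base ¥150500
  ¥150500 × 22% = ¥33110

Excess of supplementary minimum tax over mainline income levy: ¥33110 − ¥29070 = ¥4040.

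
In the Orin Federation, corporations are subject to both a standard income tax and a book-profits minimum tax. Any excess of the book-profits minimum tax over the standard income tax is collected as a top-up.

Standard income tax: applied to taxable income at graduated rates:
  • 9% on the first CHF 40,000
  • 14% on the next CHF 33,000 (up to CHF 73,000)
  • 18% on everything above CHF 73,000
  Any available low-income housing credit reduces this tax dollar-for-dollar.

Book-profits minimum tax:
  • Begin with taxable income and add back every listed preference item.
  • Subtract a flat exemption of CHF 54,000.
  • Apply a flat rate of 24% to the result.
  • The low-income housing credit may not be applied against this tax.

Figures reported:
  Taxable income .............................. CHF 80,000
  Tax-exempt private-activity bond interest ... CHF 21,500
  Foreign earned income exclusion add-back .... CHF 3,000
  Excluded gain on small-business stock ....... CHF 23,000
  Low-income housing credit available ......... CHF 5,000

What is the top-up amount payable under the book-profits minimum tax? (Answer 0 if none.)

CHF 13,160

Standard income tax:
  CHF 40,000 × 9% = CHF 3,600
  CHF 33,000 × 14% = CHF 4,620
  CHF 7,000 × 18% = CHF 1,260
  → CHF 9,480
  Less low-income housing credit CHF 5,000 → CHF 4,480

Book-profits minimum tax:
  Adjusted income: CHF 80,000 + CHF 21,500 + CHF 3,000 + CHF 23,000 = CHF 127,500
  Less exemption CHF 54,000 → base CHF 73,500
  CHF 73,500 × 24% = CHF 17,640

Excess of book-profits minimum tax over standard income tax: CHF 17,640 − CHF 4,480 = CHF 13,160.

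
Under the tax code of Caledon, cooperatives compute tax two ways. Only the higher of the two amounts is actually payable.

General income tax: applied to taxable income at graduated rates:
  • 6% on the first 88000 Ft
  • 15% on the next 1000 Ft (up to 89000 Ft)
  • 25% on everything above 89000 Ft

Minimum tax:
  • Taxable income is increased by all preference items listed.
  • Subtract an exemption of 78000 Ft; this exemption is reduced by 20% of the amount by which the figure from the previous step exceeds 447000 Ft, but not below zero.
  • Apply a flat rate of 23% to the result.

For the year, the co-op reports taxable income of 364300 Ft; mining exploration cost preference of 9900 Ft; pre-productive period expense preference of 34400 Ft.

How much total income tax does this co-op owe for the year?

76038 Ft

Minimum tax:
  Adjusted income: 364300 Ft + 9900 Ft + 34400 Ft = 408600 Ft
  Exemption: 408600 Ft ≤ 447000 Ft, so full 78000 Ft applies
  Base: 408600 Ft − 78000 Ft = 330600 Ft
  330600 Ft × 23% = 76038 Ft

General income tax:
  88000 Ft × 6% = 5280 Ft
  1000 Ft × 15% = 150 Ft
  275300 Ft × 25% = 68825 Ft
  → 74255 Ft

76038 Ft > 74255 Ft, so the minimum tax is the binding amount.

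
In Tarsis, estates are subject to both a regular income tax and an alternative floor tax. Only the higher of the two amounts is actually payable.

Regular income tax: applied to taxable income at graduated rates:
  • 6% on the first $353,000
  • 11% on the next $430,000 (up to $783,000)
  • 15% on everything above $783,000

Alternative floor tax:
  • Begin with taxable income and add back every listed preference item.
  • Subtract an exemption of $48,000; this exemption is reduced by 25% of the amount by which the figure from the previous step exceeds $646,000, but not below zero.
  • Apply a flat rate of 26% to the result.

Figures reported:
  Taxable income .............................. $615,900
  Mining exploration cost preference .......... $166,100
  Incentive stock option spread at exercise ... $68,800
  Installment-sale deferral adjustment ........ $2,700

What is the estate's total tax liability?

$221,910

Regular income tax:
  $353,000 × 6% = $21,180
  $262,900 × 11% = $28,919
  → $50,099

Alternative floor tax:
  Adjusted income: $615,900 + $166,100 + $68,800 + $2,700 = $853,500
  Exemption: 25% × ($853,500 − $646,000) = $51,875 ≥ $48,000, so the exemption is fully phased out
  Base: $853,500 − $0 = $853,500
  $853,500 × 26% = $221,910

$221,910 > $50,099, so the alternative floor tax is the binding amount.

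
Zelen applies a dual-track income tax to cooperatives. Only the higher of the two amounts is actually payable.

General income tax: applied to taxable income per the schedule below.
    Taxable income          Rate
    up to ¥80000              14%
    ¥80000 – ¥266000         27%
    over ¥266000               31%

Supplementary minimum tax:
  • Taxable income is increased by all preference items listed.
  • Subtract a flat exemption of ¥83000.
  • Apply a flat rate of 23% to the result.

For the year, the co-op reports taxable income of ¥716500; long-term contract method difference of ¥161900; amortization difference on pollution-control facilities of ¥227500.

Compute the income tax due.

¥235267

Supplementary minimum tax:
  Adjusted income: ¥716500 + ¥161900 + ¥227500 = ¥1105900
  Less exemption ¥83000 → base ¥1022900
  ¥1022900 × 23% = ¥235267

General income tax:
  ¥80000 × 14% = ¥11200
  ¥186000 × 27% = ¥50220
  ¥450500 × 31% = ¥139655
  → ¥201075

¥235267 > ¥201075, so the supplementary minimum tax is the binding amount.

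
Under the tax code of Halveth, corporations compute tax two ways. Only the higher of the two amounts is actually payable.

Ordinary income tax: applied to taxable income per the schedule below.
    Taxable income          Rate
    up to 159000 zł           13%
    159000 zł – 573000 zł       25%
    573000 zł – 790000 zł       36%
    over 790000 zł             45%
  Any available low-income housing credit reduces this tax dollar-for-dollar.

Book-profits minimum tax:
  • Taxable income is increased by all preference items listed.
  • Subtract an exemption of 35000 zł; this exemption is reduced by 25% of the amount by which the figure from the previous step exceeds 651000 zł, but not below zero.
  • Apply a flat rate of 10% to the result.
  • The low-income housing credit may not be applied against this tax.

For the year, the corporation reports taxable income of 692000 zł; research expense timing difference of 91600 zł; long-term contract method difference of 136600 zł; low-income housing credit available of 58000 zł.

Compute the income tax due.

109010 zł

Ordinary income tax:
  159000 zł × 13% = 20670 zł
  414000 zł × 25% = 103500 zł
  119000 zł × 36% = 42840 zł
  → 167010 zł
  Less low-income housing credit 58000 zł → 109010 zł

Book-profits minimum tax:
  Adjusted income: 692000 zł + 91600 zł + 136600 zł = 920200 zł
  Exemption: 25% × (920200 zł − 651000 zł) = 67300 zł ≥ 35000 zł, so the exemption is fully phased out
  Base: 920200 zł − 0 zł = 920200 zł
  920200 zł × 10% = 92020 zł

109010 zł > 92020 zł, so the ordinary income tax governs.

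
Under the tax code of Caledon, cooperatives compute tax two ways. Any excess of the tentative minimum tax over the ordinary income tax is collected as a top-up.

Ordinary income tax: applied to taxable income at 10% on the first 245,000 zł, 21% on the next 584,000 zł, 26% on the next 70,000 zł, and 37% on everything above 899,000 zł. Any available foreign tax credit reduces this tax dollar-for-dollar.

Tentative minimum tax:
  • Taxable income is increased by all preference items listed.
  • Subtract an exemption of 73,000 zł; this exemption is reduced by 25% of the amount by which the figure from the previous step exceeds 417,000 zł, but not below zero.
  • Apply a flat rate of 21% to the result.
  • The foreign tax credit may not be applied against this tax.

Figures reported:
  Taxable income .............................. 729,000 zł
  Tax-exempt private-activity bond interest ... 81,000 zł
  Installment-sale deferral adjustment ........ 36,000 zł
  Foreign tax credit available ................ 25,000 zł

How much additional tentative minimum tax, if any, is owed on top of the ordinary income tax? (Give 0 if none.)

76,520 zł

Ordinary income tax:
  245,000 zł × 10% = 24,500 zł
  484,000 zł × 21% = 101,640 zł
  → 126,140 zł
  Less foreign tax credit 25,000 zł → 101,140 zł

Tentative minimum tax:
  Adjusted income: 729,000 zł + 81,000 zł + 36,000 zł = 846,000 zł
  Exemption: 25% × (846,000 zł − 417,000 zł) = 107,250 zł ≥ 73,000 zł, so the exemption is fully phased out
  Base: 846,000 zł − 0 zł = 846,000 zł
  846,000 zł × 21% = 177,660 zł

Excess of tentative minimum tax over ordinary income tax: 177,660 zł − 101,140 zł = 76,520 zł.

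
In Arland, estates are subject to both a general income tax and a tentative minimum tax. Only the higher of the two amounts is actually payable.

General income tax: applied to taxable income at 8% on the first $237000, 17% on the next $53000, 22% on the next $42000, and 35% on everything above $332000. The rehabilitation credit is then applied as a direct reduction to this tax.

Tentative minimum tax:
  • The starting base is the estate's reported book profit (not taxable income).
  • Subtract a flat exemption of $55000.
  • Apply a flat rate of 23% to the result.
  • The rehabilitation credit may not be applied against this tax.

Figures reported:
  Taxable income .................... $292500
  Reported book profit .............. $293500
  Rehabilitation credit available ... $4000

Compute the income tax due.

Tentative minimum tax:
  Base (reported book profit): $293500
  Less exemption $55000 → base $238500
  $238500 × 23% = $54855

General income tax:
  $237000 × 8% = $18960
  $53000 × 17% = $9010
  $2500 × 22% = $550
  → $28520
  Less rehabilitation credit $4000 → $24520

$54855 > $24520, so the tentative minimum tax is the binding amount.

$54855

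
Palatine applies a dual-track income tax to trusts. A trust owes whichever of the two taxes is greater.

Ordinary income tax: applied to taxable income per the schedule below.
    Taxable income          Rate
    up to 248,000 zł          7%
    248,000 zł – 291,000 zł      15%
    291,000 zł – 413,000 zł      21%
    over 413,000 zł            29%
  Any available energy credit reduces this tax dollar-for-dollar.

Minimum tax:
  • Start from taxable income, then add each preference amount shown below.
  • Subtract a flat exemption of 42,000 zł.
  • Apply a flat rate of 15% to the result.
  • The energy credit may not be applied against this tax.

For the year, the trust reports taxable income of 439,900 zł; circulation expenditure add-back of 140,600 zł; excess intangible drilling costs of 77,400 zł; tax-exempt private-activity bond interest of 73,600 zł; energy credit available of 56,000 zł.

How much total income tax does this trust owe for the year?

103,425 zł

Minimum tax:
  Adjusted income: 439,900 zł + 140,600 zł + 77,400 zł + 73,600 zł = 731,500 zł
  Less exemption 42,000 zł → base 689,500 zł
  689,500 zł × 15% = 103,425 zł

Ordinary income tax:
  248,000 zł × 7% = 17,360 zł
  43,000 zł × 15% = 6,450 zł
  122,000 zł × 21% = 25,620 zł
  26,900 zł × 29% = 7,801 zł
  → 57,231 zł
  Less energy credit 56,000 zł → 1,231 zł

103,425 zł > 1,231 zł, so the minimum tax is the binding amount.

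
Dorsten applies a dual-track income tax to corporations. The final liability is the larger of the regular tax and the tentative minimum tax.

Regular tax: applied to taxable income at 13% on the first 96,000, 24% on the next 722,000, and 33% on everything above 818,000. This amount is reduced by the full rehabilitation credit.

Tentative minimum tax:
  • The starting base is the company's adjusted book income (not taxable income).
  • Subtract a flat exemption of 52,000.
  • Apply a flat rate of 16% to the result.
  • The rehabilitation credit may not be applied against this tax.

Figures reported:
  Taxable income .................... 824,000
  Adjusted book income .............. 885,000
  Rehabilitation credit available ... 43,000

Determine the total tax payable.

Tentative minimum tax:
  Base (adjusted book income): 885,000
  Less exemption 52,000 → base 833,000
  833,000 × 16% = 133,280

Regular tax:
  96,000 × 13% = 12,480
  722,000 × 24% = 173,280
  6,000 × 33% = 1,980
  → 187,740
  Less rehabilitation credit 43,000 → 144,740

144,740 > 133,280, so the regular tax governs.

144,740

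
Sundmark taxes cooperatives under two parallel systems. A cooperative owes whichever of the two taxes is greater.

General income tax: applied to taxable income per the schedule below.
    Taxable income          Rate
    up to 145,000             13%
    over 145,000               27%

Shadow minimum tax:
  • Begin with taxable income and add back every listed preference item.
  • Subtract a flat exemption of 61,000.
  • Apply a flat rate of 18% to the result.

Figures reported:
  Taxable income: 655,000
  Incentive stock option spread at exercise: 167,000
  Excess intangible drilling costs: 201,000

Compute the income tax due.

Shadow minimum tax:
  Adjusted income: 655,000 + 167,000 + 201,000 = 1,023,000
  Less exemption 61,000 → base 962,000
  962,000 × 18% = 173,160

General income tax:
  145,000 × 13% = 18,850
  510,000 × 27% = 137,700
  → 156,550

173,160 > 156,550, so the shadow minimum tax is the binding amount.

173,160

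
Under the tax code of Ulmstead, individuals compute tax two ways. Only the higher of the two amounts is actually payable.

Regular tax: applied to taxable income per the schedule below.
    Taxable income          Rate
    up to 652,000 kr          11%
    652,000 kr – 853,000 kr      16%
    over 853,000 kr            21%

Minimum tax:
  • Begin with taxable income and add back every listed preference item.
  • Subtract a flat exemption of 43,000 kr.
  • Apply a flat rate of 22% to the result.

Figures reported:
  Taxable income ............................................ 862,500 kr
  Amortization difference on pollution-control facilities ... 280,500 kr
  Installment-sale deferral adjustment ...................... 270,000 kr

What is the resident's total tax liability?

Minimum tax:
  Adjusted income: 862,500 kr + 280,500 kr + 270,000 kr = 1,413,000 kr
  Less exemption 43,000 kr → base 1,370,000 kr
  1,370,000 kr × 22% = 301,400 kr

Regular tax:
  652,000 kr × 11% = 71,720 kr
  201,000 kr × 16% = 32,160 kr
  9,500 kr × 21% = 1,995 kr
  → 105,875 kr

301,400 kr > 105,875 kr, so the minimum tax is the binding amount.

301,400 kr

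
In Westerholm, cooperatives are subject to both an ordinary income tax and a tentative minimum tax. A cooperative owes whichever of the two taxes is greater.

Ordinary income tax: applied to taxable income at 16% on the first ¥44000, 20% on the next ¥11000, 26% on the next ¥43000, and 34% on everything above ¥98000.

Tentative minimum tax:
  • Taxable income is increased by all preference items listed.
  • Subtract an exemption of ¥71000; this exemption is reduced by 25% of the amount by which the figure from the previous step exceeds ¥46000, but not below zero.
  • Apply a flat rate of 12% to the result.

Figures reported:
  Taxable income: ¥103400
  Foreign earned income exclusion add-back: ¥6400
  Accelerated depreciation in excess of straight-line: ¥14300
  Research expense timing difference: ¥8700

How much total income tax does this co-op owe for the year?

Ordinary income tax:
  ¥44000 × 16% = ¥7040
  ¥11000 × 20% = ¥2200
  ¥43000 × 26% = ¥11180
  ¥5400 × 34% = ¥1836
  → ¥22256

Tentative minimum tax:
  Adjusted income: ¥103400 + ¥6400 + ¥14300 + ¥8700 = ¥132800
  Exemption: ¥71000 − 25% × (¥132800 − ¥46000) = ¥71000 − ¥21700 = ¥49300
  Base: ¥132800 − ¥49300 = ¥83500
  ¥83500 × 12% = ¥10020

¥22256 > ¥10020, so the ordinary income tax governs.

¥22256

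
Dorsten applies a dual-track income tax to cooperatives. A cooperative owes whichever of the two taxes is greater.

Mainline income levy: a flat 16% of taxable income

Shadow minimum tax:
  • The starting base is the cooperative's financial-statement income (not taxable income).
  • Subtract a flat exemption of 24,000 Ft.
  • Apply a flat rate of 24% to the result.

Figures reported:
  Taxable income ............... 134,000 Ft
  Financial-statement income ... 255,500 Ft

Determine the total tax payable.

55,560 Ft

Shadow minimum tax:
  Base (financial-statement income): 255,500 Ft
  Less exemption 24,000 Ft → base 231,500 Ft
  231,500 Ft × 24% = 55,560 Ft

Mainline income levy:
  134,000 Ft × 16% = 21,440 Ft

55,560 Ft > 21,440 Ft, so the shadow minimum tax is the binding amount.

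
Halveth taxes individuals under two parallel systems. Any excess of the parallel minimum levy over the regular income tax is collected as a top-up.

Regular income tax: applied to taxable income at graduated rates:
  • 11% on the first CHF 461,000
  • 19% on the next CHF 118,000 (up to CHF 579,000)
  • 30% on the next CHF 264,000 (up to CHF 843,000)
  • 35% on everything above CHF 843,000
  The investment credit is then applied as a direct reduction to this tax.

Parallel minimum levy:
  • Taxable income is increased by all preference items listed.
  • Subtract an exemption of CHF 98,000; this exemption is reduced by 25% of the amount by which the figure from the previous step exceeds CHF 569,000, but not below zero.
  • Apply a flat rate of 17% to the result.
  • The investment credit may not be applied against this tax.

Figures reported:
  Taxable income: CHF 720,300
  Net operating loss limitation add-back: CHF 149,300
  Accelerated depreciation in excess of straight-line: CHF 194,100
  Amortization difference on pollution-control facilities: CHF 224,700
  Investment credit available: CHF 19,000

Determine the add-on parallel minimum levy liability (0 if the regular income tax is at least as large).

Regular income tax:
  CHF 461,000 × 11% = CHF 50,710
  CHF 118,000 × 19% = CHF 22,420
  CHF 141,300 × 30% = CHF 42,390
  → CHF 115,520
  Less investment credit CHF 19,000 → CHF 96,520

Parallel minimum levy:
  Adjusted income: CHF 720,300 + CHF 149,300 + CHF 194,100 + CHF 224,700 = CHF 1,288,400
  Exemption: 25% × (CHF 1,288,400 − CHF 569,000) = CHF 179,850 ≥ CHF 98,000, so the exemption is fully phased out
  Base: CHF 1,288,400 − CHF 0 = CHF 1,288,400
  CHF 1,288,400 × 17% = CHF 219,028

Excess of parallel minimum levy over regular income tax: CHF 219,028 − CHF 96,520 = CHF 122,508.

CHF 122,508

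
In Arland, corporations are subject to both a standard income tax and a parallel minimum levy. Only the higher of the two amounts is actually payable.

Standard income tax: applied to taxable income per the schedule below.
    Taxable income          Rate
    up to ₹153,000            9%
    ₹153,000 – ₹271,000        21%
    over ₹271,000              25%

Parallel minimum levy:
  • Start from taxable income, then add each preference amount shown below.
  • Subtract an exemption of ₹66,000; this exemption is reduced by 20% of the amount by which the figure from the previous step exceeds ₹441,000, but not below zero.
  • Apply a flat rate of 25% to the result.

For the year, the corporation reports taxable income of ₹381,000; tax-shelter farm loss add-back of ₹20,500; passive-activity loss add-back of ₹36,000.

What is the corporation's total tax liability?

₹92,875

Standard income tax:
  ₹153,000 × 9% = ₹13,770
  ₹118,000 × 21% = ₹24,780
  ₹110,000 × 25% = ₹27,500
  → ₹66,050

Parallel minimum levy:
  Adjusted income: ₹381,000 + ₹20,500 + ₹36,000 = ₹437,500
  Exemption: ₹437,500 ≤ ₹441,000, so full ₹66,000 applies
  Base: ₹437,500 − ₹66,000 = ₹371,500
  ₹371,500 × 25% = ₹92,875

₹92,875 > ₹66,050, so the parallel minimum levy is the binding amount.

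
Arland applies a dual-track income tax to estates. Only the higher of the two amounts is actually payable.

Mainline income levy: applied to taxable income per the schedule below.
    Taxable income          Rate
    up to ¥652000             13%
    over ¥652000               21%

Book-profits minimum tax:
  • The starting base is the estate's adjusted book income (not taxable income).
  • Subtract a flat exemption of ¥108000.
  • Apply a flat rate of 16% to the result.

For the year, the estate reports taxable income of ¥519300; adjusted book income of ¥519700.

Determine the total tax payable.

¥67509

Mainline income levy:
  ¥519300 × 13% = ¥67509

Book-profits minimum tax:
  Base (adjusted book income): ¥519700
  Less exemption ¥108000 → base ¥411700
  ¥411700 × 16% = ¥65872

¥67509 > ¥65872, so the mainline income levy governs.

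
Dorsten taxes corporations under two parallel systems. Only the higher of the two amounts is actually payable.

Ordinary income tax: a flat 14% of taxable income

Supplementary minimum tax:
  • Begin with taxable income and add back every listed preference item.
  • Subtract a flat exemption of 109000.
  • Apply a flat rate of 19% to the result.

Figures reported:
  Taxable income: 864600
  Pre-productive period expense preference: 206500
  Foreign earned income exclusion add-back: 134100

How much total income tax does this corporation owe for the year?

208278

Ordinary income tax:
  864600 × 14% = 121044

Supplementary minimum tax:
  Adjusted income: 864600 + 206500 + 134100 = 1205200
  Less exemption 109000 → base 1096200
  1096200 × 19% = 208278

208278 > 121044, so the supplementary minimum tax is the binding amount.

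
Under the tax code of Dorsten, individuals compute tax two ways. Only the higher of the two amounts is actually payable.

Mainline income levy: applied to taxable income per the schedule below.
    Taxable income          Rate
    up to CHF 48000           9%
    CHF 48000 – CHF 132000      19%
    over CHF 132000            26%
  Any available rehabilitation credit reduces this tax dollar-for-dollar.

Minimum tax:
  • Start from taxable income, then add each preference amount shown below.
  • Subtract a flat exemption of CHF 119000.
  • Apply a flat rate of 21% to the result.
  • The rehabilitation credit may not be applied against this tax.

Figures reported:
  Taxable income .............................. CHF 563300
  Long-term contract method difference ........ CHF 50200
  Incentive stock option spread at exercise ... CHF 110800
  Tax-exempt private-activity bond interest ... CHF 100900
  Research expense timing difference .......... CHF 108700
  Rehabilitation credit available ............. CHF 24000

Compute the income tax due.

Minimum tax:
  Adjusted income: CHF 563300 + CHF 50200 + CHF 110800 + CHF 100900 + CHF 108700 = CHF 933900
  Less exemption CHF 119000 → base CHF 814900
  CHF 814900 × 21% = CHF 171129

Mainline income levy:
  CHF 48000 × 9% = CHF 4320
  CHF 84000 × 19% = CHF 15960
  CHF 431300 × 26% = CHF 112138
  → CHF 132418
  Less rehabilitation credit CHF 24000 → CHF 108418

CHF 171129 > CHF 108418, so the minimum tax is the binding amount.

CHF 171129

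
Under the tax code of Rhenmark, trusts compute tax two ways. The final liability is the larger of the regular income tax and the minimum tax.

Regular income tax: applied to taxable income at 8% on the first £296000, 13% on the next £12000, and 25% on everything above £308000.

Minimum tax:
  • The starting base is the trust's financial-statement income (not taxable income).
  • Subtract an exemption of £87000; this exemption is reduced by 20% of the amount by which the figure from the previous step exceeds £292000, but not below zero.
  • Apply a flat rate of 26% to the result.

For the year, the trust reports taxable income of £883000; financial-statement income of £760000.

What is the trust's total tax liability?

Minimum tax:
  Base (financial-statement income): £760000
  Exemption: 20% × (£760000 − £292000) = £93600 ≥ £87000, so the exemption is fully phased out
  Base: £760000 − £0 = £760000
  £760000 × 26% = £197600

Regular income tax:
  £296000 × 8% = £23680
  £12000 × 13% = £1560
  £575000 × 25% = £143750
  → £168990

£197600 > £168990, so the minimum tax is the binding amount.

£197600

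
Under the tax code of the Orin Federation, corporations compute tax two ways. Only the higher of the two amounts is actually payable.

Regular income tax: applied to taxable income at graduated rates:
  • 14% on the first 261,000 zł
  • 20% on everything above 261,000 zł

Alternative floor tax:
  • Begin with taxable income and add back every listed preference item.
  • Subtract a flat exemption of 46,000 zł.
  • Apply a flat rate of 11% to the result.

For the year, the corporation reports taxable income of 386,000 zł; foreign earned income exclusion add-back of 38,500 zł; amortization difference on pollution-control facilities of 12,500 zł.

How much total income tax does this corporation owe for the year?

Regular income tax:
  261,000 zł × 14% = 36,540 zł
  125,000 zł × 20% = 25,000 zł
  → 61,540 zł

Alternative floor tax:
  Adjusted income: 386,000 zł + 38,500 zł + 12,500 zł = 437,000 zł
  Less exemption 46,000 zł → base 391,000 zł
  391,000 zł × 11% = 43,010 zł

61,540 zł > 43,010 zł, so the regular income tax governs.

61,540 zł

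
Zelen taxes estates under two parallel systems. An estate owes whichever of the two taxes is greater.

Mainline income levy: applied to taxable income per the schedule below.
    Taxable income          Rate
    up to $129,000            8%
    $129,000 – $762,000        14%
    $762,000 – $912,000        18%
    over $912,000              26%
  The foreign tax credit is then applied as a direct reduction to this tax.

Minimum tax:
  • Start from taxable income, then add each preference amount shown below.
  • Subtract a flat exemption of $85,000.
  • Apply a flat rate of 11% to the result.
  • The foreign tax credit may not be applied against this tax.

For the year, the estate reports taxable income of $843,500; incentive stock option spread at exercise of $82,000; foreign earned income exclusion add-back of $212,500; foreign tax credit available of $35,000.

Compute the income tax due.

$115,830

Minimum tax:
  Adjusted income: $843,500 + $82,000 + $212,500 = $1,138,000
  Less exemption $85,000 → base $1,053,000
  $1,053,000 × 11% = $115,830

Mainline income levy:
  $129,000 × 8% = $10,320
  $633,000 × 14% = $88,620
  $81,500 × 18% = $14,670
  → $113,610
  Less foreign tax credit $35,000 → $78,610

$115,830 > $78,610, so the minimum tax is the binding amount.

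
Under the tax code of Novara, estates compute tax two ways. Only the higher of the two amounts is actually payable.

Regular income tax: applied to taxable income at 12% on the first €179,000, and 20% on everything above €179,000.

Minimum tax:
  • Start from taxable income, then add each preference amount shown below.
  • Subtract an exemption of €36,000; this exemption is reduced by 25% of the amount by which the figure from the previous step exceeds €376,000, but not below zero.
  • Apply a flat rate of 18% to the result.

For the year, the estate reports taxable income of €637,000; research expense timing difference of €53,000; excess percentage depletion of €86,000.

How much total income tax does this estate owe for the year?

Regular income tax:
  €179,000 × 12% = €21,480
  €458,000 × 20% = €91,600
  → €113,080

Minimum tax:
  Adjusted income: €637,000 + €53,000 + €86,000 = €776,000
  Exemption: 25% × (€776,000 − €376,000) = €100,000 ≥ €36,000, so the exemption is fully phased out
  Base: €776,000 − €0 = €776,000
  €776,000 × 18% = €139,680

€139,680 > €113,080, so the minimum tax is the binding amount.

€139,680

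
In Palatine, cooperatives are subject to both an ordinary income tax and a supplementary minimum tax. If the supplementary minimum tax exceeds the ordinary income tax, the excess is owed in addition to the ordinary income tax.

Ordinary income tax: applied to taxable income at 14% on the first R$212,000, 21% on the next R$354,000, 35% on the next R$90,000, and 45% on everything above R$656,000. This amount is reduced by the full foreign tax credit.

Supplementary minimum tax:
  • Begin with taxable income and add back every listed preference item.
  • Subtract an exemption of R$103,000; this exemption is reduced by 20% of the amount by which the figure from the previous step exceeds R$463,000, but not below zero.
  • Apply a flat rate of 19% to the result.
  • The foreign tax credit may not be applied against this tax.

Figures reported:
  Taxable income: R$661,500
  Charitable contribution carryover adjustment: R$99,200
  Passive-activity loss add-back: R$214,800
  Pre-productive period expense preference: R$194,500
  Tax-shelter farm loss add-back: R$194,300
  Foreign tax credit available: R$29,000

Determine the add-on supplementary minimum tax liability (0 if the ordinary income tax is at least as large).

R$150,222

Ordinary income tax:
  R$212,000 × 14% = R$29,680
  R$354,000 × 21% = R$74,340
  R$90,000 × 35% = R$31,500
  R$5,500 × 45% = R$2,475
  → R$137,995
  Less foreign tax credit R$29,000 → R$108,995

Supplementary minimum tax:
  Adjusted income: R$661,500 + R$99,200 + R$214,800 + R$194,500 + R$194,300 = R$1,364,300
  Exemption: 20% × (R$1,364,300 − R$463,000) = R$180,260 ≥ R$103,000, so the exemption is fully phased out
  Base: R$1,364,300 − R$0 = R$1,364,300
  R$1,364,300 × 19% = R$259,217

Excess of supplementary minimum tax over ordinary income tax: R$259,217 − R$108,995 = R$150,222.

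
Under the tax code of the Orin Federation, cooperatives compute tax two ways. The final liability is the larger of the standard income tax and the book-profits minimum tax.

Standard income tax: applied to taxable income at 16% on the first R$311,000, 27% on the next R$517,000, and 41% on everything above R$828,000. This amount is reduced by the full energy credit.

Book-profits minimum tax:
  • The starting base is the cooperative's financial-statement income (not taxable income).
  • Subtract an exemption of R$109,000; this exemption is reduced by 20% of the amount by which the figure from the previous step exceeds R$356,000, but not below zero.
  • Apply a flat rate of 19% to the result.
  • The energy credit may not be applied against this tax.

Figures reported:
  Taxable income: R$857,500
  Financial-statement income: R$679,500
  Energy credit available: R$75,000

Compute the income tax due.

R$126,445

Standard income tax:
  R$311,000 × 16% = R$49,760
  R$517,000 × 27% = R$139,590
  R$29,500 × 41% = R$12,095
  → R$201,445
  Less energy credit R$75,000 → R$126,445

Book-profits minimum tax:
  Base (financial-statement income): R$679,500
  Exemption: R$109,000 − 20% × (R$679,500 − R$356,000) = R$109,000 − R$64,700 = R$44,300
  Base: R$679,500 − R$44,300 = R$635,200
  R$635,200 × 19% = R$120,688

R$126,445 > R$120,688, so the standard income tax governs.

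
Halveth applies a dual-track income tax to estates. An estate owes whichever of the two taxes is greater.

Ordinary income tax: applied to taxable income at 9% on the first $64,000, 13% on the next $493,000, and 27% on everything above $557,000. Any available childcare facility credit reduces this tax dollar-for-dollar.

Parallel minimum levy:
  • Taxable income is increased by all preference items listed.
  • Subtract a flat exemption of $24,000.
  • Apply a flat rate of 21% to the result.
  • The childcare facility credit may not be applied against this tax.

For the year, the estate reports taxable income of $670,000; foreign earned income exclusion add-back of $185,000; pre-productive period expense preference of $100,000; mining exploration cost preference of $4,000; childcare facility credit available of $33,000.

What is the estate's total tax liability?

Ordinary income tax:
  $64,000 × 9% = $5,760
  $493,000 × 13% = $64,090
  $113,000 × 27% = $30,510
  → $100,360
  Less childcare facility credit $33,000 → $67,360

Parallel minimum levy:
  Adjusted income: $670,000 + $185,000 + $100,000 + $4,000 = $959,000
  Less exemption $24,000 → base $935,000
  $935,000 × 21% = $196,350

$196,350 > $67,360, so the parallel minimum levy is the binding amount.

$196,350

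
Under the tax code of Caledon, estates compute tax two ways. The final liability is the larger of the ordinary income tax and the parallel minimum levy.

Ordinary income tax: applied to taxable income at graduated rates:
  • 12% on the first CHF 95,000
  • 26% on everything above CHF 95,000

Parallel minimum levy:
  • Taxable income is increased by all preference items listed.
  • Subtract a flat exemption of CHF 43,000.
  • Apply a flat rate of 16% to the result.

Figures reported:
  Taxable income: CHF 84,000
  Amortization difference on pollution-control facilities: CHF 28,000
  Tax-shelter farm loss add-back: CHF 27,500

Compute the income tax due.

Parallel minimum levy:
  Adjusted income: CHF 84,000 + CHF 28,000 + CHF 27,500 = CHF 139,500
  Less exemption CHF 43,000 → base CHF 96,500
  CHF 96,500 × 16% = CHF 15,440

Ordinary income tax:
  CHF 84,000 × 12% = CHF 10,080

CHF 15,440 > CHF 10,080, so the parallel minimum levy is the binding amount.

CHF 15,440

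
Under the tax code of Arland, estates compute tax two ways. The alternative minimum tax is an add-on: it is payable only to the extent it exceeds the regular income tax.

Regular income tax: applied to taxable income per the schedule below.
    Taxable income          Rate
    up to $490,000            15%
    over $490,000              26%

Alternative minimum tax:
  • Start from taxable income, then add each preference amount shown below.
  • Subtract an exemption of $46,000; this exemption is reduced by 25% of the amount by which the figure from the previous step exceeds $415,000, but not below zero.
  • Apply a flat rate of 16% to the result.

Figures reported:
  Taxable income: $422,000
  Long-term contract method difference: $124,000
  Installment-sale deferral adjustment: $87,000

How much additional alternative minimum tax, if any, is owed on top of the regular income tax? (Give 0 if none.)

Regular income tax:
  $422,000 × 15% = $63,300

Alternative minimum tax:
  Adjusted income: $422,000 + $124,000 + $87,000 = $633,000
  Exemption: 25% × ($633,000 − $415,000) = $54,500 ≥ $46,000, so the exemption is fully phased out
  Base: $633,000 − $0 = $633,000
  $633,000 × 16% = $101,280

Excess of alternative minimum tax over regular income tax: $101,280 − $63,300 = $37,980.

$37,980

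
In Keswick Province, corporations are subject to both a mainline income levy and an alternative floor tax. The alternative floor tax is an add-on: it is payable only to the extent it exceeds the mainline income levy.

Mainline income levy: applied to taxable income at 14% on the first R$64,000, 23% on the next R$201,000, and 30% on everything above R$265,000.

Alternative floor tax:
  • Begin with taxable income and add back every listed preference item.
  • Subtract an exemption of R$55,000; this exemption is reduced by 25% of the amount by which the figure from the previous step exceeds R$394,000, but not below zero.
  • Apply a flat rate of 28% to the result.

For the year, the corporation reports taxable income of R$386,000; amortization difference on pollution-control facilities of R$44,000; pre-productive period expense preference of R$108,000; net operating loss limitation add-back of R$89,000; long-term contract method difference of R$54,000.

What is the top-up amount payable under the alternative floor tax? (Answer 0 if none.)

R$99,190

Mainline income levy:
  R$64,000 × 14% = R$8,960
  R$201,000 × 23% = R$46,230
  R$121,000 × 30% = R$36,300
  → R$91,490

Alternative floor tax:
  Adjusted income: R$386,000 + R$44,000 + R$108,000 + R$89,000 + R$54,000 = R$681,000
  Exemption: 25% × (R$681,000 − R$394,000) = R$71,750 ≥ R$55,000, so the exemption is fully phased out
  Base: R$681,000 − R$0 = R$681,000
  R$681,000 × 28% = R$190,680

Excess of alternative floor tax over mainline income levy: R$190,680 − R$91,490 = R$99,190.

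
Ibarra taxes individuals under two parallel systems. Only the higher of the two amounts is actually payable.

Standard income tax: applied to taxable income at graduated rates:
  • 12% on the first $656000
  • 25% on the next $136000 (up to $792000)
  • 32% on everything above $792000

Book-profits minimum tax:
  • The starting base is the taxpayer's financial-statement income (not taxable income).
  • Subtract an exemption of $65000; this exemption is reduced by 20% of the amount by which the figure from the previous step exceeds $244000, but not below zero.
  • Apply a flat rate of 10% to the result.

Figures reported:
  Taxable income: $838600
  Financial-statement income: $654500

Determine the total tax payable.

Standard income tax:
  $656000 × 12% = $78720
  $136000 × 25% = $34000
  $46600 × 32% = $14912
  → $127632

Book-profits minimum tax:
  Base (financial-statement income): $654500
  Exemption: 20% × ($654500 − $244000) = $82100 ≥ $65000, so the exemption is fully phased out
  Base: $654500 − $0 = $654500
  $654500 × 10% = $65450

$127632 > $65450, so the standard income tax governs.

$127632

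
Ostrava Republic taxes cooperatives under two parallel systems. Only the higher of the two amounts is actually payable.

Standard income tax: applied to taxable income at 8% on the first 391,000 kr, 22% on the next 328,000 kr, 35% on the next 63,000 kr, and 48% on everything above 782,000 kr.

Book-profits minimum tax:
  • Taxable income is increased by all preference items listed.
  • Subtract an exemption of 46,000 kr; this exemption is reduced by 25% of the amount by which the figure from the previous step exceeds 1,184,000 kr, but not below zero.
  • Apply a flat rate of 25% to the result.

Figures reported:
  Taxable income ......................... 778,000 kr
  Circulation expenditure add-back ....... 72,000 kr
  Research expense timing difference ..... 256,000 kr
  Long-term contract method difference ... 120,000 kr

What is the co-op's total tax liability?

297,625 kr

Book-profits minimum tax:
  Adjusted income: 778,000 kr + 72,000 kr + 256,000 kr + 120,000 kr = 1,226,000 kr
  Exemption: 46,000 kr − 25% × (1,226,000 kr − 1,184,000 kr) = 46,000 kr − 10,500 kr = 35,500 kr
  Base: 1,226,000 kr − 35,500 kr = 1,190,500 kr
  1,190,500 kr × 25% = 297,625 kr

Standard income tax:
  391,000 kr × 8% = 31,280 kr
  328,000 kr × 22% = 72,160 kr
  59,000 kr × 35% = 20,650 kr
  → 124,090 kr

297,625 kr > 124,090 kr, so the book-profits minimum tax is the binding amount.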